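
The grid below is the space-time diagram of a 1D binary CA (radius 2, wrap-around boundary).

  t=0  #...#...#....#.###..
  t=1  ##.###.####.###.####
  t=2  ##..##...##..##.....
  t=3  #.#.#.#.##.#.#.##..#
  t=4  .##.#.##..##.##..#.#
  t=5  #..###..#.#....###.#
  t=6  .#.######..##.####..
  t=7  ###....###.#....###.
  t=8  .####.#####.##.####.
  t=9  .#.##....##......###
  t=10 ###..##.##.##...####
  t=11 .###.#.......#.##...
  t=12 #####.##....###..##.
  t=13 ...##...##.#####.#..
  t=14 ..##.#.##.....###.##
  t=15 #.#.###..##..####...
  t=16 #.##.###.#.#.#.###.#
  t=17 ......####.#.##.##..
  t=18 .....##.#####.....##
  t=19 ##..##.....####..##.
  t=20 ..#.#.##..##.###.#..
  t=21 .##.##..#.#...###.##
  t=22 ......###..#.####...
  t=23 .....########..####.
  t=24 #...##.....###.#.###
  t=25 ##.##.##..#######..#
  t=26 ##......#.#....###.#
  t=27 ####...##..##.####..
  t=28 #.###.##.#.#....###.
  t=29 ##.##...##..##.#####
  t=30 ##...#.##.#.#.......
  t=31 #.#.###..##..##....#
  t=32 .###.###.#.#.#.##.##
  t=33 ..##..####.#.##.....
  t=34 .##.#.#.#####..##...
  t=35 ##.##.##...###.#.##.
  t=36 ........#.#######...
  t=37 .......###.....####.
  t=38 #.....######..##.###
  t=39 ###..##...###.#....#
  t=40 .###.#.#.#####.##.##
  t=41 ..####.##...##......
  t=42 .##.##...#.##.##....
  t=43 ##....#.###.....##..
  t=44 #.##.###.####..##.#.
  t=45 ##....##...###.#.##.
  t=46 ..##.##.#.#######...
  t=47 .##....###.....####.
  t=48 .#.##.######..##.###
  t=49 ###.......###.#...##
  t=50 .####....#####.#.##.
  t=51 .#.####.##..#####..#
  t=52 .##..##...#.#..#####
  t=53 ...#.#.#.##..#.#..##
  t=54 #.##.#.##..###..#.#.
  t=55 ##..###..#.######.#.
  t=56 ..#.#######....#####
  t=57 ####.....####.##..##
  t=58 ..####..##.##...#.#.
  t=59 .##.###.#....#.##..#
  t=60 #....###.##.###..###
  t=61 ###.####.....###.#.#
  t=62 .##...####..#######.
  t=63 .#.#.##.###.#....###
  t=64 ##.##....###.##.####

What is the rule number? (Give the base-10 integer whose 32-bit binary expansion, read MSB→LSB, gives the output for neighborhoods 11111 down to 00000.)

1998932988

  ##### -> .   bit 31 = 0  t=1,i=18
  ####. -> #   bit 30 = 1  t=1,i=0
  ###.# -> #   bit 29 = 1  t=1,i=1
  ###.. -> #   bit 28 = 1  t=0,i=17
  ##.## -> .   bit 27 = 0  t=1,i=2
  ##.#. -> #   bit 26 = 1  t=3,i=1
  ##..# -> #   bit 25 = 1  t=0,i=18
  ##... -> #   bit 24 = 1  t=2,i=6
  #.### -> .   bit 23 = 0  t=0,i=15
  #.##. -> .   bit 22 = 0  t=3,i=8
  #.#.# -> #   bit 21 = 1  t=3,i=2
  #.#.. -> .   bit 20 = 0  t=5,i=10
  #..## -> .   bit 19 = 0  t=2,i=3
  #..#. -> #   bit 18 = 1  t=0,i=19
  #...# -> .   bit 17 = 0  t=0,i=2
  #.... -> #   bit 16 = 1  t=0,i=10
  .#### -> .   bit 15 = 0  t=1,i=8
  .###. -> #   bit 14 = 1  t=0,i=16
  .##.# -> .   bit 13 = 0  t=3,i=0
  .##.. -> .   bit 12 = 0  t=2,i=1
  .#.## -> #   bit 11 = 1  t=0,i=14
  .#.#. -> .   bit 10 = 0  t=3,i=3
  .#..# -> #   bit 9 = 1  t=52,i=13
  .#... -> #   bit 8 = 1  t=0,i=1
  ..### -> #   bit 7 = 1  t=5,i=3
  ..##. -> #   bit 6 = 1  t=2,i=0
  ..#.# -> #   bit 5 = 1  t=0,i=13
  ..#.. -> #   bit 4 = 1  t=0,i=0
  ...## -> #   bit 3 = 1  t=2,i=8
  ...#. -> #   bit 2 = 1  t=0,i=3
  ....# -> .   bit 1 = 0  t=0,i=11
  ..... -> .   bit 0 = 0  t=2,i=17
  bits 01110111001001010100101111111100 = 1998932988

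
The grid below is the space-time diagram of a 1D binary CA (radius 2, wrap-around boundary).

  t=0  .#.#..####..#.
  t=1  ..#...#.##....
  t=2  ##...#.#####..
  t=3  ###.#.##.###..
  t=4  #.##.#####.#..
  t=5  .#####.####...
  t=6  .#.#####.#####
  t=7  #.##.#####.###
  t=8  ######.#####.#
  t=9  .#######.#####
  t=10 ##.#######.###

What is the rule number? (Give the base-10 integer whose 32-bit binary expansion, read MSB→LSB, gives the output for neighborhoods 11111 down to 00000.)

  nb #####: next=#  (t=2,i=9, bit31=1)
  nb ####.: next=#  (t=0,i=8, bit30=1)
  nb ###.#: next=#  (t=3,i=2, bit29=1)
  nb ###..: next=#  (t=0,i=9, bit28=1)
  nb ##.##: next=#  (t=3,i=8, bit27=1)
  nb ##.#.: next=#  (t=3,i=3, bit26=1)
  nb ##..#: next=.  (t=0,i=10, bit25=0)
  nb ##...: next=#  (t=1,i=10, bit24=1)
  nb #.###: next=#  (t=2,i=7, bit23=1)
  nb #.##.: next=#  (t=1,i=8, bit22=1)
  nb #.#.#: next=.  (t=3,i=4, bit21=0)
  nb #.#..: next=.  (t=0,i=3, bit20=0)
  nb #..##: next=.  (t=0,i=5, bit19=0)
  nb #..#.: next=.  (t=0,i=0, bit18=0)
  nb #...#: next=.  (t=1,i=4, bit17=0)
  nb #....: next=#  (t=1,i=11, bit16=1)
  nb .####: next=.  (t=0,i=7, bit15=0)
  nb .###.: next=.  (t=3,i=1, bit14=0)
  nb .##.#: next=#  (t=3,i=7, bit13=1)
  nb .##..: next=#  (t=1,i=9, bit12=1)
  nb .#.##: next=#  (t=1,i=7, bit11=1)
  nb .#.#.: next=#  (t=0,i=2, bit10=1)
  nb .#..#: next=.  (t=0,i=4, bit9=0)
  nb .#...: next=.  (t=1,i=3, bit8=0)
  nb ..###: next=#  (t=0,i=6, bit7=1)
  nb ..##.: next=#  (t=2,i=0, bit6=1)
  nb ..#.#: next=.  (t=0,i=1, bit5=0)
  nb ..#..: next=.  (t=0,i=12, bit4=0)
  nb ...##: next=.  (t=5,i=0, bit3=0)
  nb ...#.: next=#  (t=1,i=1, bit2=1)
  nb ....#: next=#  (t=1,i=0, bit1=1)
  nb .....: next=.  (t=1,i=12, bit0=0)
  bits 11111101110000010011110011000110 = 4257299654

4257299654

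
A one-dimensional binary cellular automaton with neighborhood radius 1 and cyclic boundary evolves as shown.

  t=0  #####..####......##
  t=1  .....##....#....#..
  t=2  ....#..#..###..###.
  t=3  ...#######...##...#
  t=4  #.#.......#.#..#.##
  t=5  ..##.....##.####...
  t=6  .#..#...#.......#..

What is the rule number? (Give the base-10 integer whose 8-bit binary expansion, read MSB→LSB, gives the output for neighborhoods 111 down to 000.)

  ###|.  b7=0 t=0,i=0
  ##.|.  b6=0 t=0,i=4
  #.#|.  b5=0 t=4,i=1
  #..|#  b4=1 t=0,i=5
  .##|.  b3=0 t=0,i=7
  .#.|#  b2=1 t=1,i=11
  ..#|#  b1=1 t=0,i=6
  ...|.  b0=0 t=0,i=12
  bits 00010110 = 22

22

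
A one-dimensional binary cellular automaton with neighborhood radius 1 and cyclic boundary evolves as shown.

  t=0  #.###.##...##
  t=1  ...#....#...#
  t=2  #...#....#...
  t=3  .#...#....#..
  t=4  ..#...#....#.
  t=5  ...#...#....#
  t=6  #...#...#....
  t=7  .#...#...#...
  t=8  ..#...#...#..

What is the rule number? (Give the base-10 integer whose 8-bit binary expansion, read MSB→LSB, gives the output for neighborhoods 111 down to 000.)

144

  [7] ### => #  t=0,i=3
  [6] ##. => .  t=0,i=0
  [5] #.# => .  t=0,i=1
  [4] #.. => #  t=0,i=8
  [3] .## => .  t=0,i=2
  [2] .#. => .  t=1,i=3
  [1] ..# => .  t=0,i=10
  [0] ... => .  t=0,i=9
  bits 10010000 = 144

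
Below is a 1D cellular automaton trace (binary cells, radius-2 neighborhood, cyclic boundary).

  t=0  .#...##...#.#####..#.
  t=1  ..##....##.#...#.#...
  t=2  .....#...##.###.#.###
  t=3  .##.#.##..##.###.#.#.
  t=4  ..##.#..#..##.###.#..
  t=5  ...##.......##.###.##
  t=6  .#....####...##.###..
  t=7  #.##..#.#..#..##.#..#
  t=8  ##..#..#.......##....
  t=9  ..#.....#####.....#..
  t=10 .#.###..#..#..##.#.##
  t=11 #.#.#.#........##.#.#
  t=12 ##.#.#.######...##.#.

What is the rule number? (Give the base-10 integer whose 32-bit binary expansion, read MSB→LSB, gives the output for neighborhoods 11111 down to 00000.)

  ##### -> .   bit 31 = 0  t=0,i=14
  ####. -> #   bit 30 = 1  t=0,i=15
  ###.# -> #   bit 29 = 1  t=2,i=14
  ###.. -> .   bit 28 = 0  t=0,i=16
  ##.## -> #   bit 27 = 1  t=2,i=11
  ##.#. -> #   bit 26 = 1  t=1,i=10
  ##..# -> #   bit 25 = 1  t=0,i=17
  ##... -> .   bit 24 = 0  t=0,i=7
  #.### -> .   bit 23 = 0  t=0,i=12
  #.##. -> .   bit 22 = 0  t=3,i=6
  #.#.# -> .   bit 21 = 0  t=2,i=16
  #.#.. -> .   bit 20 = 0  t=1,i=11
  #..## -> .   bit 19 = 0  t=3,i=0
  #..#. -> .   bit 18 = 0  t=0,i=0
  #...# -> #   bit 17 = 1  t=0,i=3
  #.... -> #   bit 16 = 1  t=1,i=5
  .#### -> .   bit 15 = 0  t=0,i=13
  .###. -> #   bit 14 = 1  t=2,i=13
  .##.# -> #   bit 13 = 1  t=1,i=9
  .##.. -> .   bit 12 = 0  t=0,i=6
  .#.## -> #   bit 11 = 1  t=0,i=11
  .#.#. -> #   bit 10 = 1  t=1,i=16
  .#..# -> .   bit 9 = 0  t=0,i=20
  .#... -> #   bit 8 = 1  t=0,i=2
  ..### -> #   bit 7 = 1  t=6,i=6
  ..##. -> .   bit 6 = 0  t=0,i=5
  ..#.# -> .   bit 5 = 0  t=0,i=10
  ..#.. -> .   bit 4 = 0  t=0,i=1
  ...## -> .   bit 3 = 0  t=0,i=4
  ...#. -> #   bit 2 = 1  t=0,i=9
  ....# -> .   bit 1 = 0  t=1,i=0
  ..... -> #   bit 0 = 1  t=1,i=20
  bits 01101110000000110110110110000101 = 1845718405

1845718405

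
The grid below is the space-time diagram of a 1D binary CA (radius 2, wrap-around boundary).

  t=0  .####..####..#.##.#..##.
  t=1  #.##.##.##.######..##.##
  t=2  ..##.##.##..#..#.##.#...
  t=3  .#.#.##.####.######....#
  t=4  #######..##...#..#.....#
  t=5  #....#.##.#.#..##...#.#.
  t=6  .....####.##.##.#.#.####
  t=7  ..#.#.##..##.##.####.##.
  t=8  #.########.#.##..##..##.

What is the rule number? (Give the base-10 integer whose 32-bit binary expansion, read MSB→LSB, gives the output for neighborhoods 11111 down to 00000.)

  ##### -> .   bit 31 = 0  t=1,i=13
  ####. -> #   bit 30 = 1  t=0,i=3
  ###.# -> .   bit 29 = 0  t=1,i=0
  ###.. -> .   bit 28 = 0  t=0,i=4
  ##.## -> .   bit 27 = 0  t=1,i=1
  ##.#. -> .   bit 26 = 0  t=0,i=17
  ##..# -> #   bit 25 = 1  t=0,i=5
  ##... -> .   bit 24 = 0  t=3,i=19
  #.### -> .   bit 23 = 0  t=1,i=11
  #.##. -> #   bit 22 = 1  t=0,i=15
  #.#.# -> #   bit 21 = 1  t=3,i=1
  #.#.. -> .   bit 20 = 0  t=0,i=18
  #..## -> #   bit 19 = 1  t=0,i=0
  #..#. -> #   bit 18 = 1  t=0,i=12
  #...# -> #   bit 17 = 1  t=4,i=12
  #.... -> .   bit 16 = 0  t=2,i=22
  .#### -> #   bit 15 = 1  t=0,i=2
  .###. -> .   bit 14 = 0  t=1,i=23
  .##.# -> #   bit 13 = 1  t=0,i=16
  .##.. -> #   bit 12 = 1  t=0,i=22
  .#.## -> #   bit 11 = 1  t=0,i=14
  .#.#. -> #   bit 10 = 1  t=3,i=0
  .#..# -> #   bit 9 = 1  t=0,i=19
  .#... -> .   bit 8 = 0  t=2,i=21
  ..### -> .   bit 7 = 0  t=0,i=1
  ..##. -> .   bit 6 = 0  t=0,i=21
  ..#.# -> #   bit 5 = 1  t=0,i=13
  ..#.. -> .   bit 4 = 0  t=2,i=12
  ...## -> #   bit 3 = 1  t=2,i=1
  ...#. -> .   bit 2 = 0  t=3,i=22
  ....# -> .   bit 1 = 0  t=2,i=0
  ..... -> #   bit 0 = 1  t=2,i=23
  bits 01000010011011101011111000101001 = 1114553897

1114553897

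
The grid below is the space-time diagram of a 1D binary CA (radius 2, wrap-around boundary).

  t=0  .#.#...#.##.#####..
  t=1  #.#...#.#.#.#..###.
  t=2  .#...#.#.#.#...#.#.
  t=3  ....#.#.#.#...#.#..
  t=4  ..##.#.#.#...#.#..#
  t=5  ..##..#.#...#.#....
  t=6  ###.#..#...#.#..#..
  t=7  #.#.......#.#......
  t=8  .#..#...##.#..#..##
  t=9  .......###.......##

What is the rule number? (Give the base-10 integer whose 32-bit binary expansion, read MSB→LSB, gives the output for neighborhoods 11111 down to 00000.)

1937845454

  #####|.  b31=0 t=0,i=14
  ####.|#  b30=1 t=0,i=15
  ###.#|#  b29=1 t=1,i=17
  ###..|#  b28=1 t=0,i=16
  ##.##|.  b27=0 t=0,i=11
  ##.#.|.  b26=0 t=1,i=18
  ##..#|#  b25=1 t=5,i=4
  ##...|#  b24=1 t=0,i=17
  #.###|#  b23=1 t=0,i=12
  #.##.|.  b22=0 t=0,i=9
  #.#.#|.  b21=0 t=1,i=0
  #.#..|.  b20=0 t=0,i=3
  #..##|.  b19=0 t=1,i=14
  #..#.|.  b18=0 t=2,i=0
  #...#|.  b17=0 t=0,i=5
  #....|#  b16=1 t=3,i=18
  .####|.  b15=0 t=0,i=13
  .###.|.  b14=0 t=1,i=16
  .##.#|#  b13=1 t=0,i=10
  .##..|.  b12=0 t=5,i=3
  .#.##|#  b11=1 t=0,i=8
  .#.#.|#  b10=1 t=0,i=2
  .#..#|.  b9=0 t=1,i=13
  .#...|.  b8=0 t=0,i=4
  ..###|#  b7=1 t=1,i=15
  ..##.|#  b6=1 t=4,i=2
  ..#.#|.  b5=0 t=0,i=1
  ..#..|.  b4=0 t=2,i=1
  ...##|#  b3=1 t=5,i=1
  ...#.|#  b2=1 t=0,i=0
  ....#|#  b1=1 t=3,i=2
  .....|.  b0=0 t=3,i=0
  bits 01110011100000010010110011001110 = 1937845454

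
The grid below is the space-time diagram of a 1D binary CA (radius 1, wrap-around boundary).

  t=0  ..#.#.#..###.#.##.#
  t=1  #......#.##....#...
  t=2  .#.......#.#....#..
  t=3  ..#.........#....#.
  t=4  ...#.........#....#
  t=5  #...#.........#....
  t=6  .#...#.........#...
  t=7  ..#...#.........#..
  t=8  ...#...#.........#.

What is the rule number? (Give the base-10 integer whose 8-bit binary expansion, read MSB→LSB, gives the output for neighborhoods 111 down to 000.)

  [7] ### => #  t=0,i=10
  [6] ##. => .  t=0,i=11
  [5] #.# => .  t=0,i=3
  [4] #.. => #  t=0,i=0
  [3] .## => #  t=0,i=9
  [2] .#. => .  t=0,i=2
  [1] ..# => .  t=0,i=1
  [0] ... => .  t=1,i=2
  bits 10011000 = 152

152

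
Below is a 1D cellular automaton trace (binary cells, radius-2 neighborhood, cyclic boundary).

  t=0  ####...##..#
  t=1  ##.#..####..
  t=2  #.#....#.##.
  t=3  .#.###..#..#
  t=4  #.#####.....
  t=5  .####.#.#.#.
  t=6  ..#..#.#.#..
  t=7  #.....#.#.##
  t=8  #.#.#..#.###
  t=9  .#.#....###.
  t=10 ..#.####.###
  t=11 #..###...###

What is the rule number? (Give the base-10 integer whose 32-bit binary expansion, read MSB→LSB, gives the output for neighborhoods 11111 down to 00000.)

2525093194

  ##### -> #   bit 31 = 1  t=0,i=1
  ####. -> .   bit 30 = 0  t=0,i=2
  ###.# -> .   bit 29 = 0  t=5,i=4
  ###.. -> #   bit 28 = 1  t=0,i=3
  ##.## -> .   bit 27 = 0  t=10,i=8
  ##.#. -> #   bit 26 = 1  t=1,i=2
  ##..# -> #   bit 25 = 1  t=0,i=9
  ##... -> .   bit 24 = 0  t=0,i=4
  #.### -> #   bit 23 = 1  t=3,i=3
  #.##. -> .   bit 22 = 0  t=2,i=9
  #.#.# -> .   bit 21 = 0  t=2,i=0
  #.#.. -> .   bit 20 = 0  t=1,i=3
  #..## -> .   bit 19 = 0  t=0,i=10
  #..#. -> .   bit 18 = 0  t=3,i=7
  #...# -> .   bit 17 = 0  t=0,i=5
  #.... -> #   bit 16 = 1  t=2,i=4
  .#### -> #   bit 15 = 1  t=0,i=0
  .###. -> #   bit 14 = 1  t=3,i=4
  .##.# -> .   bit 13 = 0  t=1,i=1
  .##.. -> #   bit 12 = 1  t=0,i=8
  .#.## -> #   bit 11 = 1  t=2,i=8
  .#.#. -> #   bit 10 = 1  t=2,i=1
  .#..# -> .   bit 9 = 0  t=1,i=4
  .#... -> #   bit 8 = 1  t=2,i=3
  ..### -> .   bit 7 = 0  t=0,i=11
  ..##. -> #   bit 6 = 1  t=0,i=7
  ..#.# -> .   bit 5 = 0  t=2,i=7
  ..#.. -> .   bit 4 = 0  t=3,i=8
  ...## -> #   bit 3 = 1  t=0,i=6
  ...#. -> .   bit 2 = 0  t=2,i=6
  ....# -> #   bit 1 = 1  t=2,i=5
  ..... -> .   bit 0 = 0  t=4,i=9
  bits 10010110100000011101110101001010 = 2525093194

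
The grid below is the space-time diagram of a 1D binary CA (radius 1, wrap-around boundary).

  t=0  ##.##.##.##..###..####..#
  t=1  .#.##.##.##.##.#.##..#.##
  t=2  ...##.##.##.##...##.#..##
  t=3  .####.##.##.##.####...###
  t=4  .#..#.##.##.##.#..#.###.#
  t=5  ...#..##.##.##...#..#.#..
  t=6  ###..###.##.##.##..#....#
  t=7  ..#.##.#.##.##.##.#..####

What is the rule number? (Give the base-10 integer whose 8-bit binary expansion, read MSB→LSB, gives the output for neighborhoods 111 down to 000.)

75

  ###|.  b7=0 t=0,i=0
  ##.|#  b6=1 t=0,i=1
  #.#|.  b5=0 t=0,i=2
  #..|.  b4=0 t=0,i=11
  .##|#  b3=1 t=0,i=3
  .#.|.  b2=0 t=1,i=1
  ..#|#  b1=1 t=0,i=12
  ...|#  b0=1 t=2,i=1
  bits 01001011 = 75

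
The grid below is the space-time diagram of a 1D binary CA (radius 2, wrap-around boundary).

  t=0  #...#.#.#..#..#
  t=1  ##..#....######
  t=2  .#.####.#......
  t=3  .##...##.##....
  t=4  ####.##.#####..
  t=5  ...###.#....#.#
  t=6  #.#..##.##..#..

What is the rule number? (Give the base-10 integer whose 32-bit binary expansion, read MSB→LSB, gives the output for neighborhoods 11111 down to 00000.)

  #####|.  b31=0 t=1,i=11
  ####.|.  b30=0 t=1,i=0
  ###.#|#  b29=1 t=2,i=6
  ###..|#  b28=1 t=1,i=1
  ##.##|#  b27=1 t=3,i=8
  ##.#.|#  b26=1 t=2,i=7
  ##..#|.  b25=0 t=1,i=2
  ##...|#  b24=1 t=0,i=1
  #.###|.  b23=0 t=2,i=3
  #.##.|#  b22=1 t=3,i=9
  #.#.#|.  b21=0 t=0,i=6
  #.#..|.  b20=0 t=0,i=8
  #..##|#  b19=1 t=0,i=13
  #..#.|#  b18=1 t=0,i=10
  #...#|.  b17=0 t=0,i=2
  #....|#  b16=1 t=1,i=6
  .####|.  b15=0 t=1,i=10
  .###.|.  b14=0 t=5,i=4
  .##.#|.  b13=0 t=3,i=7
  .##..|#  b12=1 t=0,i=0
  .#.##|#  b11=1 t=2,i=2
  .#.#.|.  b10=0 t=0,i=5
  .#..#|#  b9=1 t=0,i=9
  .#...|#  b8=1 t=1,i=5
  ..###|.  b7=0 t=1,i=9
  ..##.|#  b6=1 t=0,i=14
  ..#.#|#  b5=1 t=0,i=4
  ..#..|#  b4=1 t=0,i=11
  ...##|#  b3=1 t=1,i=8
  ...#.|.  b2=0 t=0,i=3
  ....#|.  b1=0 t=1,i=7
  .....|.  b0=0 t=2,i=11
  bits 00111101010011010001101101111000 = 1028463480

1028463480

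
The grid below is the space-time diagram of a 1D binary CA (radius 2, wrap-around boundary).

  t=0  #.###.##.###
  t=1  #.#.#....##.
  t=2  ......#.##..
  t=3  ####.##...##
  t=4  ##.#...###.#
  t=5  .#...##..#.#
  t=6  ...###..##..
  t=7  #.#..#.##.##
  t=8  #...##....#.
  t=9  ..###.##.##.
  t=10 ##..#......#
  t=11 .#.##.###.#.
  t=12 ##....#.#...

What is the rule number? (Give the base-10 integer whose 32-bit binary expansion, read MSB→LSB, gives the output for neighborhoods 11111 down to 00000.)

2978971773

  ##### -> #   bit 31 = 1  t=3,i=0
  ####. -> .   bit 30 = 0  t=0,i=11
  ###.# -> #   bit 29 = 1  t=0,i=0
  ###.. -> #   bit 28 = 1  t=6,i=5
  ##.## -> .   bit 27 = 0  t=0,i=1
  ##.#. -> .   bit 26 = 0  t=1,i=11
  ##..# -> .   bit 25 = 0  t=5,i=7
  ##... -> #   bit 24 = 1  t=2,i=10
  #.### -> #   bit 23 = 1  t=0,i=2
  #.##. -> .   bit 22 = 0  t=0,i=6
  #.#.# -> .   bit 21 = 0  t=1,i=0
  #.#.. -> .   bit 20 = 0  t=1,i=4
  #..## -> #   bit 19 = 1  t=6,i=7
  #..#. -> #   bit 18 = 1  t=5,i=8
  #...# -> #   bit 17 = 1  t=3,i=8
  #.... -> #   bit 16 = 1  t=1,i=6
  .#### -> #   bit 15 = 1  t=0,i=10
  .###. -> .   bit 14 = 0  t=0,i=3
  .##.# -> .   bit 13 = 0  t=0,i=7
  .##.. -> .   bit 12 = 0  t=2,i=9
  .#.## -> .   bit 11 = 0  t=2,i=7
  .#.#. -> .   bit 10 = 0  t=1,i=1
  .#..# -> .   bit 9 = 0  t=7,i=3
  .#... -> .   bit 8 = 0  t=1,i=5
  ..### -> .   bit 7 = 0  t=3,i=10
  ..##. -> #   bit 6 = 1  t=1,i=9
  ..#.# -> #   bit 5 = 1  t=2,i=6
  ..#.. -> #   bit 4 = 1  t=10,i=4
  ...## -> #   bit 3 = 1  t=1,i=8
  ...#. -> #   bit 2 = 1  t=2,i=5
  ....# -> .   bit 1 = 0  t=1,i=7
  ..... -> #   bit 0 = 1  t=2,i=0
  bits 10110001100011111000000001111101 = 2978971773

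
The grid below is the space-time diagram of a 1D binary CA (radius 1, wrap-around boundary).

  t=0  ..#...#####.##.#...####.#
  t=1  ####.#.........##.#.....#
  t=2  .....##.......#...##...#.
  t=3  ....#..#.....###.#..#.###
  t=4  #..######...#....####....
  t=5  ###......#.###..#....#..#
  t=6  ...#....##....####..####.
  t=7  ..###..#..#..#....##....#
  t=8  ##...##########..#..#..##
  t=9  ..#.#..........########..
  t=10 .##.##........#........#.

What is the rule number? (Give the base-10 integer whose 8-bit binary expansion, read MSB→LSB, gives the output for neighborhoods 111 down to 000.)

22

  ### -> .   bit 7 = 0  t=0,i=7
  ##. -> .   bit 6 = 0  t=0,i=10
  #.# -> .   bit 5 = 0  t=0,i=11
  #.. -> #   bit 4 = 1  t=0,i=0
  .## -> .   bit 3 = 0  t=0,i=6
  .#. -> #   bit 2 = 1  t=0,i=2
  ..# -> #   bit 1 = 1  t=0,i=1
  ... -> .   bit 0 = 0  t=0,i=4
  bits 00010110 = 22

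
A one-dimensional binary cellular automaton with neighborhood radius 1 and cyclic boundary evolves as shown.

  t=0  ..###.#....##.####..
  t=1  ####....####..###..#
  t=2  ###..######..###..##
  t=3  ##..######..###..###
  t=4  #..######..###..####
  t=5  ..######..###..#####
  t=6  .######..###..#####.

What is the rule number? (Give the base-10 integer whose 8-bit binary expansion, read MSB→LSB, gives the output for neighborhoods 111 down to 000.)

139

  [7] ### => #  t=0,i=3
  [6] ##. => .  t=0,i=4
  [5] #.# => .  t=0,i=5
  [4] #.. => .  t=0,i=7
  [3] .## => #  t=0,i=2
  [2] .#. => .  t=0,i=6
  [1] ..# => #  t=0,i=1
  [0] ... => #  t=0,i=0
  bits 10001011 = 139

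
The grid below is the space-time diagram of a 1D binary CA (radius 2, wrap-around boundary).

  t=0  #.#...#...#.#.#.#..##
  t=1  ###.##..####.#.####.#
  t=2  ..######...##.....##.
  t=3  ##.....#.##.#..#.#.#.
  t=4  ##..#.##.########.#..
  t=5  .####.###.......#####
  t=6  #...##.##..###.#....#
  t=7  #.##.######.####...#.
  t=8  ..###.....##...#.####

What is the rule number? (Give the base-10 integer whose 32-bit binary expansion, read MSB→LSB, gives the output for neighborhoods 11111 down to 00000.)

1046378029

  ##### -> .   bit 31 = 0  t=2,i=4
  ####. -> .   bit 30 = 0  t=1,i=1
  ###.# -> #   bit 29 = 1  t=0,i=0
  ###.. -> #   bit 28 = 1  t=2,i=7
  ##.## -> #   bit 27 = 1  t=1,i=3
  ##.#. -> #   bit 26 = 1  t=0,i=1
  ##..# -> #   bit 25 = 1  t=1,i=6
  ##... -> .   bit 24 = 0  t=2,i=8
  #.### -> .   bit 23 = 0  t=1,i=15
  #.##. -> #   bit 22 = 1  t=1,i=4
  #.#.# -> .   bit 21 = 0  t=0,i=12
  #.#.. -> #   bit 20 = 1  t=0,i=2
  #..## -> #   bit 19 = 1  t=0,i=18
  #..#. -> #   bit 18 = 1  t=3,i=14
  #...# -> #   bit 17 = 1  t=0,i=4
  #.... -> .   bit 16 = 0  t=2,i=14
  .#### -> .   bit 15 = 0  t=1,i=0
  .###. -> #   bit 14 = 1  t=0,i=20
  .##.# -> #   bit 13 = 1  t=3,i=10
  .##.. -> #   bit 12 = 1  t=1,i=5
  .#.## -> .   bit 11 = 0  t=1,i=14
  .#.#. -> #   bit 10 = 1  t=0,i=11
  .#..# -> #   bit 9 = 1  t=0,i=17
  .#... -> .   bit 8 = 0  t=0,i=3
  ..### -> .   bit 7 = 0  t=0,i=19
  ..##. -> .   bit 6 = 0  t=2,i=11
  ..#.# -> #   bit 5 = 1  t=0,i=10
  ..#.. -> .   bit 4 = 0  t=0,i=6
  ...## -> #   bit 3 = 1  t=2,i=1
  ...#. -> #   bit 2 = 1  t=0,i=5
  ....# -> .   bit 1 = 0  t=2,i=16
  ..... -> #   bit 0 = 1  t=2,i=15
  bits 00111110010111100111011000101101 = 1046378029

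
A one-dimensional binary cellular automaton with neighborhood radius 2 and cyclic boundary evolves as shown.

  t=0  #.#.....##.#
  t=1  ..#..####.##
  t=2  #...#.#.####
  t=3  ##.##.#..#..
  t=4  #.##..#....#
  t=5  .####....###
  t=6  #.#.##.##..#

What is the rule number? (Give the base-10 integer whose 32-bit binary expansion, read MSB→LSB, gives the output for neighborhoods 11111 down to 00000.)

  [31] ##### => .  t=2,i=10
  [30] ####. => .  t=1,i=7
  [29] ###.# => #  t=1,i=8
  [28] ###.. => #  t=2,i=0
  [27] ##.## => #  t=0,i=10
  [26] ##.#. => .  t=0,i=1
  [25] ##..# => #  t=1,i=0
  [24] ##... => #  t=2,i=1
  [23] #.### => .  t=2,i=8
  [22] #.##. => #  t=0,i=11
  [21] #.#.# => #  t=2,i=6
  [20] #.#.. => #  t=0,i=2
  [19] #..## => #  t=1,i=4
  [18] #..#. => .  t=1,i=1
  [17] #...# => .  t=2,i=2
  [16] #.... => .  t=0,i=4
  [15] .#### => #  t=1,i=6
  [14] .###. => .  t=5,i=10
  [13] .##.# => .  t=0,i=0
  [12] .##.. => #  t=1,i=11
  [11] .#.## => .  t=2,i=7
  [10] .#.#. => .  t=2,i=5
  [9] .#..# => .  t=1,i=3
  [8] .#... => .  t=0,i=3
  [7] ..### => .  t=1,i=5
  [6] ..##. => #  t=0,i=8
  [5] ..#.# => #  t=2,i=4
  [4] ..#.. => .  t=1,i=2
  [3] ...## => #  t=0,i=7
  [2] ...#. => #  t=2,i=3
  [1] ....# => #  t=0,i=6
  [0] ..... => #  t=0,i=5
  bits 00111011011110001001000001101111 = 997757039

997757039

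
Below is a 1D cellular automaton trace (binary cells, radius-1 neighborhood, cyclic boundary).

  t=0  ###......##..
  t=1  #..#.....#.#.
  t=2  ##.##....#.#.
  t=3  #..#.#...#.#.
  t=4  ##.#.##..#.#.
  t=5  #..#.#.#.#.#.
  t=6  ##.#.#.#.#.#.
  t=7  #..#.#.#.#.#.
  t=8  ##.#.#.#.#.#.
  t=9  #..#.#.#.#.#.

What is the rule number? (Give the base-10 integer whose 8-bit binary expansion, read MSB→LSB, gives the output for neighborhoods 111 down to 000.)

28

  nb ###: next=.  (t=0,i=1, bit7=0)
  nb ##.: next=.  (t=0,i=2, bit6=0)
  nb #.#: next=.  (t=1,i=10, bit5=0)
  nb #..: next=#  (t=0,i=3, bit4=1)
  nb .##: next=#  (t=0,i=0, bit3=1)
  nb .#.: next=#  (t=1,i=0, bit2=1)
  nb ..#: next=.  (t=0,i=8, bit1=0)
  nb ...: next=.  (t=0,i=4, bit0=0)
  bits 00011100 = 28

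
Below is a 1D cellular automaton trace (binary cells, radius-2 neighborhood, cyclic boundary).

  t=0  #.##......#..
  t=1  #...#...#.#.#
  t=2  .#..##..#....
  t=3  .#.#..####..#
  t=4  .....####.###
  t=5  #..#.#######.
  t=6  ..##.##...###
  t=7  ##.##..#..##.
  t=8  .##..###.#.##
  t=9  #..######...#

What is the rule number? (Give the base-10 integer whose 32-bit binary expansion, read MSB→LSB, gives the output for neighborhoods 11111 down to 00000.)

  ##### -> .   bit 31 = 0  t=5,i=7
  ####. -> #   bit 30 = 1  t=3,i=8
  ###.# -> #   bit 29 = 1  t=4,i=8
  ###.. -> .   bit 28 = 0  t=3,i=9
  ##.## -> #   bit 27 = 1  t=4,i=9
  ##.#. -> #   bit 26 = 1  t=5,i=12
  ##..# -> #   bit 25 = 1  t=2,i=6
  ##... -> #   bit 24 = 1  t=0,i=4
  #.### -> #   bit 23 = 1  t=4,i=10
  #.##. -> .   bit 22 = 0  t=0,i=2
  #.#.# -> .   bit 21 = 0  t=1,i=10
  #.#.. -> .   bit 20 = 0  t=3,i=3
  #..## -> #   bit 19 = 1  t=2,i=3
  #..#. -> #   bit 18 = 1  t=0,i=12
  #...# -> .   bit 17 = 0  t=1,i=2
  #.... -> .   bit 16 = 0  t=0,i=5
  .#### -> #   bit 15 = 1  t=3,i=7
  .###. -> #   bit 14 = 1  t=4,i=11
  .##.# -> #   bit 13 = 1  t=6,i=3
  .##.. -> .   bit 12 = 0  t=0,i=3
  .#.## -> .   bit 11 = 0  t=0,i=1
  .#.#. -> .   bit 10 = 0  t=1,i=9
  .#..# -> .   bit 9 = 0  t=0,i=11
  .#... -> #   bit 8 = 1  t=1,i=5
  ..### -> #   bit 7 = 1  t=3,i=6
  ..##. -> .   bit 6 = 0  t=2,i=4
  ..#.# -> #   bit 5 = 1  t=0,i=0
  ..#.. -> #   bit 4 = 1  t=0,i=10
  ...## -> .   bit 3 = 0  t=4,i=4
  ...#. -> .   bit 2 = 0  t=0,i=9
  ....# -> #   bit 1 = 1  t=0,i=8
  ..... -> .   bit 0 = 0  t=0,i=6
  bits 01101111100011001110000110110010 = 1871503794

1871503794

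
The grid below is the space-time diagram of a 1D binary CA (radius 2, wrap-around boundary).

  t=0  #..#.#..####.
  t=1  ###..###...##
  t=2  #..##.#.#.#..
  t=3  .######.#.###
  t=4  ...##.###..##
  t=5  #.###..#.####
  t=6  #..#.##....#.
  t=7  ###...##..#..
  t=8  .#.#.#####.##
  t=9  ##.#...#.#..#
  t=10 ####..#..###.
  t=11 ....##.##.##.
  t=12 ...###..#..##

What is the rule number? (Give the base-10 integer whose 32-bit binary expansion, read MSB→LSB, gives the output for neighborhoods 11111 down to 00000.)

  [31] ##### => #  t=1,i=0
  [30] ####. => .  t=0,i=10
  [29] ###.# => #  t=0,i=11
  [28] ###.. => .  t=1,i=2
  [27] ##.## => .  t=3,i=0
  [26] ##.#. => #  t=0,i=12
  [25] ##..# => #  t=1,i=3
  [24] ##... => #  t=1,i=8
  [23] #.### => .  t=3,i=1
  [22] #.##. => .  t=6,i=5
  [21] #.#.# => #  t=2,i=6
  [20] #.#.. => #  t=0,i=0
  [19] #..## => #  t=0,i=7
  [18] #..#. => #  t=0,i=2
  [17] #...# => .  t=1,i=9
  [16] #.... => .  t=6,i=8
  [15] .#### => .  t=0,i=9
  [14] .###. => #  t=1,i=6
  [13] .##.# => #  t=2,i=4
  [12] .##.. => #  t=4,i=12
  [11] .#.## => .  t=3,i=9
  [10] .#.#. => .  t=0,i=4
  [9] .#..# => #  t=0,i=1
  [8] .#... => .  t=9,i=4
  [7] ..### => .  t=0,i=8
  [6] ..##. => #  t=2,i=3
  [5] ..#.# => .  t=0,i=3
  [4] ..#.. => .  t=2,i=0
  [3] ...## => #  t=1,i=10
  [2] ...#. => #  t=6,i=10
  [1] ....# => .  t=6,i=9
  [0] ..... => .  t=11,i=1
  bits 10100111001111000111001001001100 = 2805756492

2805756492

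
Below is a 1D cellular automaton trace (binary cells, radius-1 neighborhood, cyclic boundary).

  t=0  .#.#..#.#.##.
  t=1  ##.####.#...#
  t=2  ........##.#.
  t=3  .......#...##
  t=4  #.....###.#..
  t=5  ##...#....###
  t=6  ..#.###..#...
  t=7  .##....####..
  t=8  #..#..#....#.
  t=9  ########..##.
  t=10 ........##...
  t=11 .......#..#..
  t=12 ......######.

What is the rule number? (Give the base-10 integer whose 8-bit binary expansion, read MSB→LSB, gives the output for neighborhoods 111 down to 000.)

  ###|.  b7=0 t=1,i=0
  ##.|.  b6=0 t=0,i=11
  #.#|.  b5=0 t=0,i=2
  #..|#  b4=1 t=0,i=4
  .##|.  b3=0 t=0,i=10
  .#.|#  b2=1 t=0,i=1
  ..#|#  b1=1 t=0,i=0
  ...|.  b0=0 t=1,i=10
  bits 00010110 = 22

22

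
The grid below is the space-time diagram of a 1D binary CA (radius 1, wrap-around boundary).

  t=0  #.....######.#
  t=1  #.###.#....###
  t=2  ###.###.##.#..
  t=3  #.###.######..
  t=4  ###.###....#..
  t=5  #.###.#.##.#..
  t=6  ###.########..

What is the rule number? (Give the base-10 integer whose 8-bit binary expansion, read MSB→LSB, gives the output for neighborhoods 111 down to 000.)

109

  nb ###: next=.  (t=0,i=7, bit7=0)
  nb ##.: next=#  (t=0,i=0, bit6=1)
  nb #.#: next=#  (t=0,i=12, bit5=1)
  nb #..: next=.  (t=0,i=1, bit4=0)
  nb .##: next=#  (t=0,i=6, bit3=1)
  nb .#.: next=#  (t=1,i=6, bit2=1)
  nb ..#: next=.  (t=0,i=5, bit1=0)
  nb ...: next=#  (t=0,i=2, bit0=1)
  bits 01101101 = 109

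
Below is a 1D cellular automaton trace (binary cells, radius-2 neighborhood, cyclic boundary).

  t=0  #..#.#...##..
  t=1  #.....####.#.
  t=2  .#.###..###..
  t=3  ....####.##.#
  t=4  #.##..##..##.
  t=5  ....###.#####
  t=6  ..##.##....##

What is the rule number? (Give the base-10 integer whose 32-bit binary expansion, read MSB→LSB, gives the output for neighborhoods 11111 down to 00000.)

1980391771

  nb #####: next=.  (t=5,i=10, bit31=0)
  nb ####.: next=#  (t=1,i=8, bit30=1)
  nb ###.#: next=#  (t=1,i=9, bit29=1)
  nb ###..: next=#  (t=2,i=5, bit28=1)
  nb ##.##: next=.  (t=3,i=8, bit27=0)
  nb ##.#.: next=#  (t=1,i=10, bit26=1)
  nb ##..#: next=#  (t=0,i=11, bit25=1)
  nb ##...: next=.  (t=2,i=11, bit24=0)
  nb #.###: next=.  (t=2,i=3, bit23=0)
  nb #.##.: next=.  (t=3,i=9, bit22=0)
  nb #.#.#: next=.  (t=1,i=11, bit21=0)
  nb #.#..: next=.  (t=0,i=5, bit20=0)
  nb #..##: next=#  (t=2,i=7, bit19=1)
  nb #..#.: next=.  (t=0,i=2, bit18=0)
  nb #...#: next=#  (t=0,i=7, bit17=1)
  nb #....: next=.  (t=1,i=2, bit16=0)
  nb .####: next=.  (t=1,i=7, bit15=0)
  nb .###.: next=#  (t=2,i=4, bit14=1)
  nb .##.#: next=#  (t=3,i=10, bit13=1)
  nb .##..: next=.  (t=0,i=10, bit12=0)
  nb .#.##: next=.  (t=2,i=2, bit11=0)
  nb .#.#.: next=.  (t=0,i=4, bit10=0)
  nb .#..#: next=.  (t=0,i=1, bit9=0)
  nb .#...: next=#  (t=0,i=6, bit8=1)
  nb ..###: next=.  (t=1,i=6, bit7=0)
  nb ..##.: next=#  (t=0,i=9, bit6=1)
  nb ..#.#: next=.  (t=0,i=3, bit5=0)
  nb ..#..: next=#  (t=0,i=0, bit4=1)
  nb ...##: next=#  (t=0,i=8, bit3=1)
  nb ...#.: next=.  (t=2,i=0, bit2=0)
  nb ....#: next=#  (t=1,i=4, bit1=1)
  nb .....: next=#  (t=1,i=3, bit0=1)
  bits 01110110000010100110000101011011 = 1980391771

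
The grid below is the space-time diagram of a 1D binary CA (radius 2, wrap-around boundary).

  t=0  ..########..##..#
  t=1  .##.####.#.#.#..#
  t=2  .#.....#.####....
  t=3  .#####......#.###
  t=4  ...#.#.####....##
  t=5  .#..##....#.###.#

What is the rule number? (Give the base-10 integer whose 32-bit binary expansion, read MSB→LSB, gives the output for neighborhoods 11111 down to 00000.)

2959824283

  #####|#  b31=1 t=0,i=4
  ####.|.  b30=0 t=0,i=8
  ###.#|#  b29=1 t=1,i=7
  ###..|#  b28=1 t=0,i=9
  ##.##|.  b27=0 t=1,i=3
  ##.#.|.  b26=0 t=1,i=8
  ##..#|.  b25=0 t=0,i=10
  ##...|.  b24=0 t=2,i=13
  #.###|.  b23=0 t=1,i=4
  #.##.|#  b22=1 t=1,i=1
  #.#.#|#  b21=1 t=1,i=9
  #.#..|.  b20=0 t=1,i=13
  #..##|#  b19=1 t=0,i=1
  #..#.|.  b18=0 t=0,i=15
  #...#|#  b17=1 t=4,i=1
  #....|#  b16=1 t=2,i=3
  .####|.  b15=0 t=0,i=3
  .###.|#  b14=1 t=3,i=15
  .##.#|.  b13=0 t=1,i=2
  .##..|#  b12=1 t=0,i=13
  .#.##|.  b11=0 t=1,i=0
  .#.#.|#  b10=1 t=1,i=10
  .#..#|.  b9=0 t=0,i=0
  .#...|#  b8=1 t=2,i=2
  ..###|#  b7=1 t=0,i=2
  ..##.|.  b6=0 t=0,i=12
  ..#.#|.  b5=0 t=1,i=16
  ..#..|#  b4=1 t=0,i=16
  ...##|#  b3=1 t=4,i=14
  ...#.|.  b2=0 t=2,i=0
  ....#|#  b1=1 t=2,i=5
  .....|#  b0=1 t=2,i=4
  bits 10110000011010110101010110011011 = 2959824283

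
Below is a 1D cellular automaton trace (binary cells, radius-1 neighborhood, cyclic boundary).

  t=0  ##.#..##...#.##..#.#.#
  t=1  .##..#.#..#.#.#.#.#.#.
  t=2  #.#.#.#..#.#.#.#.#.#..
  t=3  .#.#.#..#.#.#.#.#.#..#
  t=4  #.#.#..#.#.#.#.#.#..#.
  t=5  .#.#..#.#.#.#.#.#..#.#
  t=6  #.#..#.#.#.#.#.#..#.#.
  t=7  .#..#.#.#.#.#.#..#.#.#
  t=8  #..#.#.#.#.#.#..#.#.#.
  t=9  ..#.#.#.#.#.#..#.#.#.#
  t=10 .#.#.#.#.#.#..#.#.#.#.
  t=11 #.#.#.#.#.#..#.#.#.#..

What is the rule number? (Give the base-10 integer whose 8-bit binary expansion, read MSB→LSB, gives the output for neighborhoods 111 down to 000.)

98

  nb ###: next=.  (t=0,i=0, bit7=0)
  nb ##.: next=#  (t=0,i=1, bit6=1)
  nb #.#: next=#  (t=0,i=2, bit5=1)
  nb #..: next=.  (t=0,i=4, bit4=0)
  nb .##: next=.  (t=0,i=6, bit3=0)
  nb .#.: next=.  (t=0,i=3, bit2=0)
  nb ..#: next=#  (t=0,i=5, bit1=1)
  nb ...: next=.  (t=0,i=9, bit0=0)
  bits 01100010 = 98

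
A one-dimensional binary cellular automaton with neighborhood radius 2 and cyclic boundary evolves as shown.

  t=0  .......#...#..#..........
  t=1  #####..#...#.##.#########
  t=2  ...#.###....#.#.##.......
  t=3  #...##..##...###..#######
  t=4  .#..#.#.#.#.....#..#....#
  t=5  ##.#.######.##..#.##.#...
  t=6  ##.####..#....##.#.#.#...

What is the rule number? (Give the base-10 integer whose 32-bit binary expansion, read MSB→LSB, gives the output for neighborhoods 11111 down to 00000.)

1135979601

  [31] ##### => .  t=1,i=0
  [30] ####. => #  t=1,i=3
  [29] ###.# => .  t=5,i=10
  [28] ###.. => .  t=1,i=4
  [27] ##.## => .  t=1,i=15
  [26] ##.#. => .  t=5,i=2
  [25] ##..# => #  t=1,i=5
  [24] ##... => #  t=2,i=8
  [23] #.### => #  t=1,i=16
  [22] #.##. => .  t=1,i=13
  [21] #.#.# => #  t=2,i=14
  [20] #.#.. => #  t=4,i=1
  [19] #..## => .  t=3,i=7
  [18] #..#. => #  t=0,i=13
  [17] #...# => .  t=0,i=9
  [16] #.... => #  t=0,i=16
  [15] .#### => #  t=1,i=17
  [14] .###. => .  t=2,i=6
  [13] .##.# => #  t=1,i=14
  [12] .##.. => .  t=2,i=17
  [11] .#.## => #  t=1,i=12
  [10] .#.#. => #  t=2,i=13
  [9] .#..# => .  t=0,i=12
  [8] .#... => .  t=0,i=8
  [7] ..### => .  t=3,i=13
  [6] ..##. => #  t=3,i=4
  [5] ..#.# => .  t=1,i=11
  [4] ..#.. => #  t=0,i=7
  [3] ...## => .  t=3,i=3
  [2] ...#. => .  t=0,i=6
  [1] ....# => .  t=0,i=5
  [0] ..... => #  t=0,i=0
  bits 01000011101101011010110001010001 = 1135979601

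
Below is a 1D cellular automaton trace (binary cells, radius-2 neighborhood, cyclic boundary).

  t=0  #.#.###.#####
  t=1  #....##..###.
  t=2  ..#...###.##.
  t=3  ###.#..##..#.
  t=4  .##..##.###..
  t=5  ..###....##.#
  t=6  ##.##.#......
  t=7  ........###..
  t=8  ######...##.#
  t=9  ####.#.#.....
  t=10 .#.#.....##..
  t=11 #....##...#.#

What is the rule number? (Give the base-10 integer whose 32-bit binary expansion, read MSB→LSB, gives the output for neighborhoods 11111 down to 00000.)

  nb #####: next=#  (t=0,i=10, bit31=1)
  nb ####.: next=.  (t=0,i=12, bit30=0)
  nb ###.#: next=#  (t=0,i=0, bit29=1)
  nb ###..: next=#  (t=4,i=10, bit28=1)
  nb ##.##: next=.  (t=0,i=7, bit27=0)
  nb ##.#.: next=.  (t=0,i=1, bit26=0)
  nb ##..#: next=#  (t=1,i=7, bit25=1)
  nb ##...: next=.  (t=2,i=12, bit24=0)
  nb #.###: next=.  (t=0,i=4, bit23=0)
  nb #.##.: next=.  (t=2,i=10, bit22=0)
  nb #.#.#: next=.  (t=0,i=2, bit21=0)
  nb #.#..: next=.  (t=1,i=0, bit20=0)
  nb #..##: next=#  (t=1,i=8, bit19=1)
  nb #..#.: next=#  (t=3,i=10, bit18=1)
  nb #...#: next=#  (t=2,i=0, bit17=1)
  nb #....: next=#  (t=1,i=2, bit16=1)
  nb .####: next=#  (t=0,i=9, bit15=1)
  nb .###.: next=#  (t=0,i=5, bit14=1)
  nb .##.#: next=.  (t=4,i=6, bit13=0)
  nb .##..: next=#  (t=1,i=6, bit12=1)
  nb .#.##: next=.  (t=0,i=3, bit11=0)
  nb .#.#.: next=.  (t=9,i=6, bit10=0)
  nb .#..#: next=#  (t=3,i=5, bit9=1)
  nb .#...: next=.  (t=1,i=1, bit8=0)
  nb ..###: next=.  (t=1,i=9, bit7=0)
  nb ..##.: next=.  (t=1,i=5, bit6=0)
  nb ..#.#: next=.  (t=3,i=11, bit5=0)
  nb ..#..: next=#  (t=2,i=2, bit4=1)
  nb ...##: next=.  (t=1,i=4, bit3=0)
  nb ...#.: next=#  (t=2,i=1, bit2=1)
  nb ....#: next=.  (t=1,i=3, bit1=0)
  nb .....: next=#  (t=6,i=9, bit0=1)
  bits 10110010000011111101001000010101 = 2987381269

2987381269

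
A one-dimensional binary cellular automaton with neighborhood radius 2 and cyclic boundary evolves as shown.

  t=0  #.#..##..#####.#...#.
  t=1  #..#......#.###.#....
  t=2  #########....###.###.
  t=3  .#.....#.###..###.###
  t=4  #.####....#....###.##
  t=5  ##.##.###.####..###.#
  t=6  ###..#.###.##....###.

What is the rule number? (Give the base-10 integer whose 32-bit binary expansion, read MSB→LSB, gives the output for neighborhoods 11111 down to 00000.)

1831191315

  #####|.  b31=0 t=0,i=11
  ####.|#  b30=1 t=0,i=12
  ###.#|#  b29=1 t=0,i=13
  ###..|.  b28=0 t=2,i=8
  ##.##|#  b27=1 t=2,i=16
  ##.#.|#  b26=1 t=0,i=14
  ##..#|.  b25=0 t=0,i=7
  ##...|#  b24=1 t=2,i=9
  #.###|.  b23=0 t=1,i=12
  #.##.|.  b22=0 t=5,i=3
  #.#.#|#  b21=1 t=0,i=0
  #.#..|.  b20=0 t=0,i=2
  #..##|.  b19=0 t=0,i=4
  #..#.|#  b18=1 t=1,i=2
  #...#|.  b17=0 t=0,i=17
  #....|#  b16=1 t=1,i=5
  .####|#  b15=1 t=0,i=10
  .###.|#  b14=1 t=1,i=13
  .##.#|.  b13=0 t=5,i=4
  .##..|.  b12=0 t=0,i=6
  .#.##|.  b11=0 t=1,i=11
  .#.#.|.  b10=0 t=0,i=1
  .#..#|#  b9=1 t=0,i=3
  .#...|#  b8=1 t=0,i=16
  ..###|.  b7=0 t=0,i=9
  ..##.|.  b6=0 t=0,i=5
  ..#.#|.  b5=0 t=0,i=19
  ..#..|#  b4=1 t=1,i=0
  ...##|.  b3=0 t=2,i=12
  ...#.|.  b2=0 t=0,i=18
  ....#|#  b1=1 t=1,i=8
  .....|#  b0=1 t=1,i=6
  bits 01101101001001011100001100010011 = 1831191315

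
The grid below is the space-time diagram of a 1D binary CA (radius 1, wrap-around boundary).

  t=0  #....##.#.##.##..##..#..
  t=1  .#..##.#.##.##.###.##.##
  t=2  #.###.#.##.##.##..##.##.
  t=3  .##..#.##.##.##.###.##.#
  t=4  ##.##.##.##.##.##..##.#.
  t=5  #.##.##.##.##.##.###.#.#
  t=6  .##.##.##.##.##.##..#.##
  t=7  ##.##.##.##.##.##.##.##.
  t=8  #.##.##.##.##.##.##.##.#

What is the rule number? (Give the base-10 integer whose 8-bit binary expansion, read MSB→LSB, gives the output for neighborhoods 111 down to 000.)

  nb ###: next=.  (t=1,i=16, bit7=0)
  nb ##.: next=.  (t=0,i=6, bit6=0)
  nb #.#: next=#  (t=0,i=7, bit5=1)
  nb #..: next=#  (t=0,i=1, bit4=1)
  nb .##: next=#  (t=0,i=5, bit3=1)
  nb .#.: next=.  (t=0,i=0, bit2=0)
  nb ..#: next=#  (t=0,i=4, bit1=1)
  nb ...: next=.  (t=0,i=2, bit0=0)
  bits 00111010 = 58

58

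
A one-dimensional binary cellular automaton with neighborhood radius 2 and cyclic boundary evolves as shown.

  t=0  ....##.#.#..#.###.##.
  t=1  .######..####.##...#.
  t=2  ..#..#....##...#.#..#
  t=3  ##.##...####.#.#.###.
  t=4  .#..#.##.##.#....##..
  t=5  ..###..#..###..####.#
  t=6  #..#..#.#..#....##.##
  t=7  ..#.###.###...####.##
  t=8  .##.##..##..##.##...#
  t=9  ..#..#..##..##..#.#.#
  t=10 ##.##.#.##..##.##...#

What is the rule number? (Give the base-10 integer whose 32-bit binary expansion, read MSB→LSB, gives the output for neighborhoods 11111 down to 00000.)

1150743147

  [31] ##### => .  t=1,i=3
  [30] ####. => #  t=1,i=5
  [29] ###.# => .  t=0,i=16
  [28] ###.. => .  t=1,i=6
  [27] ##.## => .  t=0,i=17
  [26] ##.#. => #  t=0,i=6
  [25] ##..# => .  t=1,i=7
  [24] ##... => .  t=0,i=20
  [23] #.### => #  t=0,i=14
  [22] #.##. => .  t=0,i=18
  [21] #.#.# => .  t=0,i=7
  [20] #.#.. => #  t=0,i=9
  [19] #..## => .  t=1,i=0
  [18] #..#. => #  t=0,i=11
  [17] #...# => #  t=1,i=17
  [16] #.... => .  t=0,i=0
  [15] .#### => #  t=1,i=2
  [14] .###. => #  t=0,i=15
  [13] .##.# => #  t=0,i=5
  [12] .##.. => #  t=0,i=19
  [11] .#.## => .  t=0,i=13
  [10] .#.#. => .  t=0,i=8
  [9] .#..# => #  t=0,i=10
  [8] .#... => .  t=2,i=6
  [7] ..### => .  t=1,i=1
  [6] ..##. => #  t=0,i=4
  [5] ..#.# => #  t=0,i=12
  [4] ..#.. => .  t=1,i=19
  [3] ...## => #  t=0,i=3
  [2] ...#. => .  t=1,i=18
  [1] ....# => #  t=0,i=2
  [0] ..... => #  t=0,i=1
  bits 01000100100101101111001001101011 = 1150743147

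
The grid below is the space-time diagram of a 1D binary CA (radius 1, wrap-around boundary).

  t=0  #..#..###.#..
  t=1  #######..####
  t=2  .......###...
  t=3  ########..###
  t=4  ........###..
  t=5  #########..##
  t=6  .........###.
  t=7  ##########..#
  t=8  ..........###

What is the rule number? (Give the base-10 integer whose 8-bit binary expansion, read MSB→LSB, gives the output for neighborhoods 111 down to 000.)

  ### -> .   bit 7 = 0  t=0,i=7
  ##. -> .   bit 6 = 0  t=0,i=8
  #.# -> #   bit 5 = 1  t=0,i=9
  #.. -> #   bit 4 = 1  t=0,i=1
  .## -> #   bit 3 = 1  t=0,i=6
  .#. -> #   bit 2 = 1  t=0,i=0
  ..# -> #   bit 1 = 1  t=0,i=2
  ... -> #   bit 0 = 1  t=2,i=0
  bits 00111111 = 63

63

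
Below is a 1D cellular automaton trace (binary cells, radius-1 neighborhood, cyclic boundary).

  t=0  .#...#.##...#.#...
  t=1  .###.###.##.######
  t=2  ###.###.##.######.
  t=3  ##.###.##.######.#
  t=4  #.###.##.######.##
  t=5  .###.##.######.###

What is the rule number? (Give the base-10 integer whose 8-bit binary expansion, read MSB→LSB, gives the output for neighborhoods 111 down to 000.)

  [7] ### => #  t=1,i=2
  [6] ##. => .  t=0,i=8
  [5] #.# => #  t=0,i=6
  [4] #.. => #  t=0,i=2
  [3] .## => #  t=0,i=7
  [2] .#. => #  t=0,i=1
  [1] ..# => .  t=0,i=0
  [0] ... => #  t=0,i=3
  bits 10111101 = 189

189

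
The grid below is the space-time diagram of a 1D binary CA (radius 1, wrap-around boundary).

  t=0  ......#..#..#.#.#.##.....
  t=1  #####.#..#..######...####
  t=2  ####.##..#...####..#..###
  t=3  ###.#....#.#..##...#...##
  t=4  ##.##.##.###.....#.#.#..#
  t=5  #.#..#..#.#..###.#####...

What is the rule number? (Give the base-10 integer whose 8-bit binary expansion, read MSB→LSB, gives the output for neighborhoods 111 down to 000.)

  nb ###: next=#  (t=1,i=0, bit7=1)
  nb ##.: next=.  (t=0,i=19, bit6=0)
  nb #.#: next=#  (t=0,i=13, bit5=1)
  nb #..: next=.  (t=0,i=7, bit4=0)
  nb .##: next=.  (t=0,i=18, bit3=0)
  nb .#.: next=#  (t=0,i=6, bit2=1)
  nb ..#: next=.  (t=0,i=5, bit1=0)
  nb ...: next=#  (t=0,i=0, bit0=1)
  bits 10100101 = 165

165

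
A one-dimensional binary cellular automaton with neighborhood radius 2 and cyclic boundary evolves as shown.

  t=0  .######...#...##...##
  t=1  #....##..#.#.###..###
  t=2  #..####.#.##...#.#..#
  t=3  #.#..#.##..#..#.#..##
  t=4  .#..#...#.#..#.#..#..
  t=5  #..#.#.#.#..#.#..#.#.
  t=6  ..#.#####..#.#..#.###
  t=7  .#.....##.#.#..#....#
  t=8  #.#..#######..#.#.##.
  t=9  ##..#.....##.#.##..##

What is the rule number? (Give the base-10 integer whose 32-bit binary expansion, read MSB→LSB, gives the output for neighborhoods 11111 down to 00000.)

  [31] ##### => .  t=0,i=3
  [30] ####. => #  t=0,i=5
  [29] ###.# => .  t=2,i=6
  [28] ###.. => #  t=0,i=6
  [27] ##.## => #  t=0,i=0
  [26] ##.#. => #  t=2,i=7
  [25] ##..# => .  t=1,i=7
  [24] ##... => .  t=0,i=7
  [23] #.### => .  t=0,i=1
  [22] #.##. => .  t=2,i=10
  [21] #.#.# => #  t=1,i=11
  [20] #.#.. => .  t=2,i=17
  [19] #..## => #  t=1,i=17
  [18] #..#. => #  t=1,i=8
  [17] #...# => .  t=0,i=8
  [16] #.... => .  t=1,i=2
  [15] .#### => .  t=0,i=2
  [14] .###. => .  t=1,i=14
  [13] .##.# => #  t=0,i=20
  [12] .##.. => #  t=0,i=15
  [11] .#.## => .  t=1,i=12
  [10] .#.#. => #  t=1,i=10
  [9] .#..# => .  t=2,i=18
  [8] .#... => #  t=0,i=11
  [7] ..### => .  t=1,i=18
  [6] ..##. => #  t=0,i=14
  [5] ..#.# => .  t=1,i=9
  [4] ..#.. => .  t=0,i=10
  [3] ...## => #  t=0,i=13
  [2] ...#. => #  t=0,i=9
  [1] ....# => #  t=1,i=3
  [0] ..... => .  t=7,i=4
  bits 01011100001011000011010101001110 = 1546401102

1546401102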